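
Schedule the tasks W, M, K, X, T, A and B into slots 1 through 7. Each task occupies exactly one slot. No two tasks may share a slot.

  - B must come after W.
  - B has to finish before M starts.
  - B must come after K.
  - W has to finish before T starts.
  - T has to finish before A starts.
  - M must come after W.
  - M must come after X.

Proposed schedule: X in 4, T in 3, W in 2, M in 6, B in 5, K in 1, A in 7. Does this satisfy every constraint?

B must come after K — holds.
No two tasks may share a slot — holds.
B must come after W — holds.
M must come after X — holds.
M must come after W — holds.
B has to finish before M starts — holds.
W has to finish before T starts — holds.
T has to finish before A starts — holds.

Yes, all constraints hold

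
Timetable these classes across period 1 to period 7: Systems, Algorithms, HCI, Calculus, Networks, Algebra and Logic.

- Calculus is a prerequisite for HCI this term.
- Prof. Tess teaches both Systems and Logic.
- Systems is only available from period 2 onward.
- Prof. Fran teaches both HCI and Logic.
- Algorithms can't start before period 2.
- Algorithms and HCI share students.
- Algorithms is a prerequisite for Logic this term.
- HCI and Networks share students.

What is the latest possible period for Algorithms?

period 6

Algorithms is available from period 2; downstream work caps Algorithms at period 6.
Algorithms at period 6 is achievable: Systems in period 2; Algebra in period 1; HCI in period 2; Calculus in period 1; Logic in period 7; Networks in period 1; Algorithms in period 6.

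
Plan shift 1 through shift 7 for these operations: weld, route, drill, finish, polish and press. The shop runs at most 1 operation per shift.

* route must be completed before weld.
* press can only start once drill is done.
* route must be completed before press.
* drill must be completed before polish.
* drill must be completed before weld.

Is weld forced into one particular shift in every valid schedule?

weld can be shift 3 (e.g. drill=shift 1, press=shift 4, polish=shift 5, weld=shift 3, finish=shift 6, route=shift 2) or shift 4 (e.g. polish -> shift 5; weld -> shift 4; finish -> shift 6; route -> shift 2; drill -> shift 1; press -> shift 3).

No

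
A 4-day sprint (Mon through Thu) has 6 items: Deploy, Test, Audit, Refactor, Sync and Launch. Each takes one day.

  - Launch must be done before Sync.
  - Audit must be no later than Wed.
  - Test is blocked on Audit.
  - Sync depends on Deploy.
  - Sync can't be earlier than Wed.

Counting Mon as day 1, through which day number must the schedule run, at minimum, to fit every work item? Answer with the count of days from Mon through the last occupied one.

3 days

The precedence chain requires at least 2 distinct days.
Sync can't be placed before Wed — that is day 3 counting from Mon — so the schedule must run through at least 3 days.
3 works (last occupied day: Wed): for example Deploy -> Mon; Audit -> Mon; Launch -> Mon; Refactor -> Mon; Sync -> Wed; Test -> Tue.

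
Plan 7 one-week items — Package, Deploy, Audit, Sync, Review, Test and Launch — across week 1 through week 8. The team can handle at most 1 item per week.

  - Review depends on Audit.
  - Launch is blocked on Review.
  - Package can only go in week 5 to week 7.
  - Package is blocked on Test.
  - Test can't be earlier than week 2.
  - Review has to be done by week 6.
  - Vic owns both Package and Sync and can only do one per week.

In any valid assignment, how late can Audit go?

Downstream work caps Audit at week 5.
Audit at week 5 is achievable: Review=week 6; Test=week 2; Deploy=week 1; Package=week 7; Audit=week 5; Launch=week 8; Sync=week 3.

week 5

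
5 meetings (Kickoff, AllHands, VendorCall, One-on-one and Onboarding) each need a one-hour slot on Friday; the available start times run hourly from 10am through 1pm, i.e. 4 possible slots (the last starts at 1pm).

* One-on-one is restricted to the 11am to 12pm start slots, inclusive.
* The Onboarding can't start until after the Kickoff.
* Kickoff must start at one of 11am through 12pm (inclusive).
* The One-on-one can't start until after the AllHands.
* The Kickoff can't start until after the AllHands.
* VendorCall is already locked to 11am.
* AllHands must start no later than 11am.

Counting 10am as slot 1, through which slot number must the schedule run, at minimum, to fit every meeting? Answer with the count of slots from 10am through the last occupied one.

The precedence chain requires at least 3 distinct slots.
3 works (last occupied slot: 12pm): for example Onboarding in 12pm, One-on-one in 11am, Kickoff in 11am, VendorCall in 11am, AllHands in 10am.

3 slots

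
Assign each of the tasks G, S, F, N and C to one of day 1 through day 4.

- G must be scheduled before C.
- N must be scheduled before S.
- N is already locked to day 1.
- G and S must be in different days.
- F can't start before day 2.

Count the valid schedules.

Splitting on G: it can be day 1 (27), day 2 (12), day 3 (6). Listing each branch's schedules as (S, F, N, C) by day number:
G=day 1: (2,2,1,2) (2,2,1,3) (2,2,1,4) (2,3,1,2) (2,3,1,3) (2,3,1,4) (2,4,1,2) (2,4,1,3) (2,4,1,4) (3,2,1,2) (3,2,1,3) (3,2,1,4) (3,3,1,2) (3,3,1,3) (3,3,1,4) (3,4,1,2) (3,4,1,3) (3,4,1,4) (4,2,1,2) (4,2,1,3) (4,2,1,4) (4,3,1,2) (4,3,1,3) (4,3,1,4) (4,4,1,2) (4,4,1,3) (4,4,1,4) — 27.
G=day 2: (3,2,1,3) (3,2,1,4) (3,3,1,3) (3,3,1,4) (3,4,1,3) (3,4,1,4) (4,2,1,3) (4,2,1,4) (4,3,1,3) (4,3,1,4) (4,4,1,3) (4,4,1,4) — 12.
G=day 3: (2,2,1,4) (2,3,1,4) (2,4,1,4) (4,2,1,4) (4,3,1,4) (4,4,1,4) — 6.
Summing: 27 + 12 + 6 = 45.

45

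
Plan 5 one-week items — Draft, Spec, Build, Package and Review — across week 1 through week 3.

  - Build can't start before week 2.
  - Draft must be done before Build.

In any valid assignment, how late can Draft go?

week 2

Downstream work caps Draft at week 2.
Draft at week 2 is achievable: Package -> week 1, Spec -> week 1, Build -> week 3, Review -> week 1, Draft -> week 2.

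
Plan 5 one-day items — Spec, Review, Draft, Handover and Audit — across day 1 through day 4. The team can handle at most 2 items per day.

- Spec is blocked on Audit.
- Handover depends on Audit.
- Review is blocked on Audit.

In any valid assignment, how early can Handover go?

Precedence pushes Handover to at least day 2.
Handover at day 2 is achievable: Review=day 3; Spec=day 2; Handover=day 2; Audit=day 1; Draft=day 1.

day 2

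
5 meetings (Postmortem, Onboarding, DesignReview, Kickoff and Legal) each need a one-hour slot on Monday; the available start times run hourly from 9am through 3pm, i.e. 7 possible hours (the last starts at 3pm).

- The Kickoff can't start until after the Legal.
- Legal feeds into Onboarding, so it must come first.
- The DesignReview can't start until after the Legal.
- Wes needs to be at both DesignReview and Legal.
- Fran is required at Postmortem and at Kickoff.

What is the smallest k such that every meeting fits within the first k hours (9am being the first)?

The precedence chain requires at least 2 distinct hours.
2 works (last occupied hour: 10am): for example Kickoff=10am, Onboarding=10am, DesignReview=10am, Legal=9am, Postmortem=9am.

2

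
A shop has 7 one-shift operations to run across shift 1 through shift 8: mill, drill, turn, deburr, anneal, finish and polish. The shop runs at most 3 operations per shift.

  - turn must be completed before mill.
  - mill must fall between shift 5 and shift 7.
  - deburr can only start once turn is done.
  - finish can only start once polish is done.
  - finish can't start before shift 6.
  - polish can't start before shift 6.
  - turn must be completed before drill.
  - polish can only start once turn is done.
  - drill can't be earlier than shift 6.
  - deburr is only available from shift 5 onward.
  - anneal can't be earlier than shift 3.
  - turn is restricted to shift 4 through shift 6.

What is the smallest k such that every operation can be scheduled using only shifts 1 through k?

7 shifts

The precedence chain requires at least 3 distinct shifts.
With at most 3 per shift and 7 operations, at least 3 shifts are needed.
Propagating the time windows through the other constraints, finish can't land before shift 7, so the schedule must run through at least shift 7.
7 works (last occupied shift: shift 7): for example drill=shift 6; mill=shift 5; anneal=shift 3; polish=shift 6; finish=shift 7; deburr=shift 5; turn=shift 4.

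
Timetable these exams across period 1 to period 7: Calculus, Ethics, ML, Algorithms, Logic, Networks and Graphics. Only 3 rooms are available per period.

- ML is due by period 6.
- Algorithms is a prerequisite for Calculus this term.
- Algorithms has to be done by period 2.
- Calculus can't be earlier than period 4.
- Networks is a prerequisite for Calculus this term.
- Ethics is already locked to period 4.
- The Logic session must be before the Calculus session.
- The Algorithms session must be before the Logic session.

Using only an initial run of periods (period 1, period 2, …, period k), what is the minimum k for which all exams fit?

The precedence chain requires at least 3 distinct periods.
With at most 3 per period and 7 exams, at least 3 periods are needed.
Calculus can't be placed before period 4, so the schedule must run through at least period 4.
4 works (last occupied period: period 4): for example Algorithms=period 1, Ethics=period 4, Logic=period 2, Networks=period 1, Graphics=period 2, Calculus=period 4, ML=period 1.

4 periods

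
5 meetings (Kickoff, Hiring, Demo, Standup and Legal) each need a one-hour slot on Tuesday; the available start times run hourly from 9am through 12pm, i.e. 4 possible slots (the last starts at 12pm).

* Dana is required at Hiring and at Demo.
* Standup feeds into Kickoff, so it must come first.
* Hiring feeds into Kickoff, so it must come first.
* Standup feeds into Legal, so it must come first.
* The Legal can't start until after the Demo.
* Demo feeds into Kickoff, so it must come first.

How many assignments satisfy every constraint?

37

Splitting on Kickoff: it can be 11am (9), 12pm (28). Listing each branch's schedules as (Hiring, Demo, Standup, Legal):
Kickoff=11am: (9am,10am,9am,11am) (9am,10am,9am,12pm) (9am,10am,10am,11am) (9am,10am,10am,12pm) (10am,9am,9am,10am) (10am,9am,9am,11am) (10am,9am,9am,12pm) (10am,9am,10am,11am) (10am,9am,10am,12pm) — 9.
Kickoff=12pm: (9am,10am,9am,11am) (9am,10am,9am,12pm) (9am,10am,10am,11am) (9am,10am,10am,12pm) (9am,10am,11am,12pm) (9am,11am,9am,12pm) (9am,11am,10am,12pm) (9am,11am,11am,12pm) (10am,9am,9am,10am) (10am,9am,9am,11am) (10am,9am,9am,12pm) (10am,9am,10am,11am) (10am,9am,10am,12pm) (10am,9am,11am,12pm) (10am,11am,9am,12pm) (10am,11am,10am,12pm) (10am,11am,11am,12pm) (11am,9am,9am,10am) (11am,9am,9am,11am) (11am,9am,9am,12pm) (11am,9am,10am,11am) (11am,9am,10am,12pm) (11am,9am,11am,12pm) (11am,10am,9am,11am) (11am,10am,9am,12pm) (11am,10am,10am,11am) (11am,10am,10am,12pm) (11am,10am,11am,12pm) — 28.
Summing: 9 + 28 = 37.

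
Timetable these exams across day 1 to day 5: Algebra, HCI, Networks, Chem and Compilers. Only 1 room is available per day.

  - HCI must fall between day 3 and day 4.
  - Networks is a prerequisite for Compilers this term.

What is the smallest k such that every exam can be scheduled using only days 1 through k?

The precedence chain requires at least 2 distinct days.
With at most 1 per day and 5 exams, at least 5 days are needed.
HCI can't be placed before day 3, so the schedule must run through at least day 3.
5 works (last occupied day: day 5): for example Algebra in day 4; HCI in day 3; Compilers in day 2; Networks in day 1; Chem in day 5.

5 days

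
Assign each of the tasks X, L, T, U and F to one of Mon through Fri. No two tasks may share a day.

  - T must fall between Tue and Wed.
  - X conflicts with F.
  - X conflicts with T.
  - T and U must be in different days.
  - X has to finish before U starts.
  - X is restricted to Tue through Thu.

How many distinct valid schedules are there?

Splitting on X: it can be Tue (4), Wed (4), Thu (4). Listing each branch's schedules as (L, T, U, F):
X=Tue: (Mon,Wed,Thu,Fri) (Mon,Wed,Fri,Thu) (Thu,Wed,Fri,Mon) (Fri,Wed,Thu,Mon) — 4.
X=Wed: (Mon,Tue,Thu,Fri) (Mon,Tue,Fri,Thu) (Thu,Tue,Fri,Mon) (Fri,Tue,Thu,Mon) — 4.
X=Thu: (Mon,Tue,Fri,Wed) (Mon,Wed,Fri,Tue) (Tue,Wed,Fri,Mon) (Wed,Tue,Fri,Mon) — 4.
Summing: 4 + 4 + 4 = 12.

12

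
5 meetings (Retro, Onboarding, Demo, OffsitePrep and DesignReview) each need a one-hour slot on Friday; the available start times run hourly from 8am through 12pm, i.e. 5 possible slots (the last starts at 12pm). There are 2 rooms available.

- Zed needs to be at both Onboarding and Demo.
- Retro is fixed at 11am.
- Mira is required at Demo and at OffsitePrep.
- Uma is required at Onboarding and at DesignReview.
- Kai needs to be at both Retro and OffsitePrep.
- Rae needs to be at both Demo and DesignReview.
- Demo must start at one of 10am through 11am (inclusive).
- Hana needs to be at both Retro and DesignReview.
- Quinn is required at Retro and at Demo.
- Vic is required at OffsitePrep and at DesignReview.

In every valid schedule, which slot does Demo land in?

10am

Demo's window is 10am–11am.
Retro is fixed at 11am, and Demo can't share a slot with Retro.
So Demo must be 10am.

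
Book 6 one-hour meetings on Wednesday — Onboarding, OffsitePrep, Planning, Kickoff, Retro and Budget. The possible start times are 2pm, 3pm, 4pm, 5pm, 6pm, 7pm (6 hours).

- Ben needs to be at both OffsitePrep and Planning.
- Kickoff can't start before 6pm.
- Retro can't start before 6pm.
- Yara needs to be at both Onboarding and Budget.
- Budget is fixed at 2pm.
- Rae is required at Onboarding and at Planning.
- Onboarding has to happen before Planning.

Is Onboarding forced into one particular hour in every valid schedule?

Onboarding can be 3pm (e.g. Onboarding=3pm; Budget=2pm; Retro=6pm; Planning=4pm; Kickoff=6pm; OffsitePrep=2pm) or 4pm (e.g. Budget=2pm; Onboarding=4pm; Kickoff=6pm; OffsitePrep=2pm; Retro=6pm; Planning=5pm).

No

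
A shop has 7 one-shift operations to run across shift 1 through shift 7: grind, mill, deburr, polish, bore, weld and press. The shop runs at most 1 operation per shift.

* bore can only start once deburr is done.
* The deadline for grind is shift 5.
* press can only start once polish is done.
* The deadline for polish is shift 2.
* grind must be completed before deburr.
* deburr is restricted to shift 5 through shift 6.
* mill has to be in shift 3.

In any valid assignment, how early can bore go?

shift 6

Precedence pushes bore to at least shift 6.
bore at shift 6 is achievable: polish=shift 1; grind=shift 2; press=shift 4; deburr=shift 5; weld=shift 7; mill=shift 3; bore=shift 6.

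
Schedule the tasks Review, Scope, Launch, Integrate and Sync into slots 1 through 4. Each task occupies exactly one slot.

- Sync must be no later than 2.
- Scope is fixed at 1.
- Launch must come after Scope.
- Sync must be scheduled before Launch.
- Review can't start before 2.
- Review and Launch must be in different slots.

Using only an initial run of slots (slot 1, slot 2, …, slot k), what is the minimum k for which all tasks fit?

3 slots

The precedence chain requires at least 2 distinct slots.
Could 2 slots be enough, i.e. nothing placed later than 2? No: Review's window within 2 slots is {2}; Sync's window within 2 slots is {1, 2}; Launch must come after Sync (at 1 or later) → {2}; Launch can't share with Review (2) → nothing is left.
So 2 slots is not enough.
3 works (last occupied slot: 3): for example Launch in 3, Review in 2, Integrate in 1, Sync in 1, Scope in 1.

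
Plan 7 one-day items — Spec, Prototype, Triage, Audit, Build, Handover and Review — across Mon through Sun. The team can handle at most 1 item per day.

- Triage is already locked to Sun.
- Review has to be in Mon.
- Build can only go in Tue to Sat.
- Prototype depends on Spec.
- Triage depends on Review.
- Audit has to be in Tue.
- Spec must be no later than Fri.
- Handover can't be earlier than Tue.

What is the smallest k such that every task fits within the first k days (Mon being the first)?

7 days

The precedence chain requires at least 2 distinct days.
With at most 1 per day and 7 tasks, at least 7 days are needed.
Triage can't be placed before Sun — that is day 7 counting from Mon — so the schedule must run through at least 7 days.
7 works (last occupied day: Sun): for example Review -> Mon; Audit -> Tue; Triage -> Sun; Handover -> Fri; Build -> Thu; Spec -> Wed; Prototype -> Sat.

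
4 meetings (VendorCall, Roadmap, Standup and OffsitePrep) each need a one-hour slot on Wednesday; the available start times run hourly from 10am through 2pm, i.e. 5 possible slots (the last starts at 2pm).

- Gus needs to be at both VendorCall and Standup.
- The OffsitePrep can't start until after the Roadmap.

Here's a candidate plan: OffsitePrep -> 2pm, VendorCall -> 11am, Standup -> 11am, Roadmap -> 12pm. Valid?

No — it violates: Gus needs to be at both VendorCall and Standup

The OffsitePrep can't start until after the Roadmap — holds.
Gus needs to be at both VendorCall and Standup — violated.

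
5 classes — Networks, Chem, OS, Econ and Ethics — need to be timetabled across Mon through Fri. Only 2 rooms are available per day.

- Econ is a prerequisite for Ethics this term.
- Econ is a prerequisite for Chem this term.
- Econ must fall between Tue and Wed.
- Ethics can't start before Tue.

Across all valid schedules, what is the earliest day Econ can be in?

Econ is available from Tue; Econ's own window allows nothing later than Wed.
Econ at Tue is achievable: Chem in Wed, OS in Mon, Econ in Tue, Networks in Mon, Ethics in Wed.

Tue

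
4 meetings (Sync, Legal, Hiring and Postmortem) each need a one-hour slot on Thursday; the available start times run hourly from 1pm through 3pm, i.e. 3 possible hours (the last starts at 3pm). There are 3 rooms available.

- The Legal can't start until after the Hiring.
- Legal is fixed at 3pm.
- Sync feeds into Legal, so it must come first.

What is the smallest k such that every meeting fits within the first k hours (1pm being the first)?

The precedence chain requires at least 2 distinct hours.
With at most 3 per hour and 4 meetings, at least 2 hours are needed.
Legal can't be placed before 3pm — that is hour 3 counting from 1pm — so the schedule must run through at least 3 hours.
3 works (last occupied hour: 3pm): for example Hiring=1pm, Sync=1pm, Postmortem=1pm, Legal=3pm.

3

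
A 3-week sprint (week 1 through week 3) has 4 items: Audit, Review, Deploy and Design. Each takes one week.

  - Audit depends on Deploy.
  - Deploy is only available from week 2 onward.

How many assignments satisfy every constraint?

Splitting on Review: it can be week 1 (3), week 2 (3), week 3 (3). Listing each branch's schedules as (Audit, Deploy, Design) by week number:
Review=week 1: (3,2,1) (3,2,2) (3,2,3) — 3.
Review=week 2: (3,2,1) (3,2,2) (3,2,3) — 3.
Review=week 3: (3,2,1) (3,2,2) (3,2,3) — 3.
Summing: 3 + 3 + 3 = 9.

9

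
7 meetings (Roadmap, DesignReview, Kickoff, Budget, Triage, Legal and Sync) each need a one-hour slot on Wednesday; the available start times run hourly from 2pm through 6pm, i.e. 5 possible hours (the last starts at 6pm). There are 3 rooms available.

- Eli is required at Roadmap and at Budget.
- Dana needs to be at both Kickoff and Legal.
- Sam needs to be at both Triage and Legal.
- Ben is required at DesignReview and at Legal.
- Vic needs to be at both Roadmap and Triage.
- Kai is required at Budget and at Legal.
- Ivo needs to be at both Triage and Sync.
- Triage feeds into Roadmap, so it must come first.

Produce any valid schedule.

Budget=4pm, Legal=3pm, Sync=3pm, Triage=2pm, Roadmap=3pm, DesignReview=2pm, Kickoff=2pm

Checking: Triage(2pm) before Roadmap(3pm); Triage(2pm) != Sync(3pm); Roadmap(3pm) != Triage(2pm); Kickoff(2pm) != Legal(3pm); Roadmap(3pm) != Budget(4pm); Budget(4pm) != Legal(3pm); DesignReview(2pm) != Legal(3pm); Triage(2pm) != Legal(3pm); max 3 per hour (cap 3).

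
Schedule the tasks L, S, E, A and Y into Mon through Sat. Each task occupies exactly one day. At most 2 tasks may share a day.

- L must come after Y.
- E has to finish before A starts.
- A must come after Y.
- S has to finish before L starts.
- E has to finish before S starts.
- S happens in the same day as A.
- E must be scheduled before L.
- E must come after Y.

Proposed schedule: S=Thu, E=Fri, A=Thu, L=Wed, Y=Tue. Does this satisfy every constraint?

No. E must be scheduled before L is not satisfied.

E must come after Y — holds.
At most 2 tasks may share a day — holds.
E has to finish before S starts — violated.
S happens in the same day as A — holds.
E has to finish before A starts — violated.
L must come after Y — holds.
A must come after Y — holds.
E must be scheduled before L — violated.
S has to finish before L starts — violated.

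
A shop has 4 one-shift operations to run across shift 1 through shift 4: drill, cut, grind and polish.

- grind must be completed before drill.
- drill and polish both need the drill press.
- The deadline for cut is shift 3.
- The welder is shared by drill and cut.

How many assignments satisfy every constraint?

45

Splitting on drill: it can be shift 2 (6), shift 3 (12), shift 4 (27). Listing each branch's schedules as (cut, grind, polish) by shift number:
drill=shift 2: (1,1,1) (1,1,3) (1,1,4) (3,1,1) (3,1,3) (3,1,4) — 6.
drill=shift 3: (1,1,1) (1,1,2) (1,1,4) (1,2,1) (1,2,2) (1,2,4) (2,1,1) (2,1,2) (2,1,4) (2,2,1) (2,2,2) (2,2,4) — 12.
drill=shift 4: (1,1,1) (1,1,2) (1,1,3) (1,2,1) (1,2,2) (1,2,3) (1,3,1) (1,3,2) (1,3,3) (2,1,1) (2,1,2) (2,1,3) (2,2,1) (2,2,2) (2,2,3) (2,3,1) (2,3,2) (2,3,3) (3,1,1) (3,1,2) (3,1,3) (3,2,1) (3,2,2) (3,2,3) (3,3,1) (3,3,2) (3,3,3) — 27.
Summing: 6 + 12 + 27 = 45.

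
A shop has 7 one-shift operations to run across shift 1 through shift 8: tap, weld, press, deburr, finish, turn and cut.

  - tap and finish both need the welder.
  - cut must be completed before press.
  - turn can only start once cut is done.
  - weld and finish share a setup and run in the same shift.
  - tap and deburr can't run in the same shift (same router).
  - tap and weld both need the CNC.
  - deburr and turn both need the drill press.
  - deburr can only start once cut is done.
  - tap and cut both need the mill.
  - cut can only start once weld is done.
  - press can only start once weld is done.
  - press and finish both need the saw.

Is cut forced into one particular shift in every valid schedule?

cut can be shift 2 (e.g. turn in shift 4; tap in shift 4; press in shift 3; weld in shift 1; cut in shift 2; finish in shift 1; deburr in shift 3) or shift 3 (e.g. turn -> shift 5; press -> shift 4; cut -> shift 3; weld -> shift 1; finish -> shift 1; deburr -> shift 4; tap -> shift 2).

No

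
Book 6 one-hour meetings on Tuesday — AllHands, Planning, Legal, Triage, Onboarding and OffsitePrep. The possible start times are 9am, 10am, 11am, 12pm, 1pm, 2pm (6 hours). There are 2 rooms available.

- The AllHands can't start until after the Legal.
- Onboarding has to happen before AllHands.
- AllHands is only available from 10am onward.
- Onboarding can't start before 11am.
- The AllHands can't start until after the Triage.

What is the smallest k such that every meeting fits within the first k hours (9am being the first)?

4

The precedence chain requires at least 2 distinct hours.
With at most 2 per hour and 6 meetings, at least 3 hours are needed.
Propagating the time windows through the other constraints, AllHands can't land before 12pm — that is hour 4 counting from 9am — so the schedule must run through at least 4 hours.
4 works (last occupied hour: 12pm): for example Onboarding in 11am; Triage in 9am; OffsitePrep in 10am; Legal in 9am; AllHands in 12pm; Planning in 10am.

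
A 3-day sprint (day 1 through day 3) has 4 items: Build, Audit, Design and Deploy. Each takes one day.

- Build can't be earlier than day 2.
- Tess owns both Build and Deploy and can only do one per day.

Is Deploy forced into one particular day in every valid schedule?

No

Deploy can be day 1 (e.g. Design=day 1; Build=day 2; Deploy=day 1; Audit=day 1) or day 2 (e.g. Deploy=day 2; Audit=day 1; Build=day 3; Design=day 1).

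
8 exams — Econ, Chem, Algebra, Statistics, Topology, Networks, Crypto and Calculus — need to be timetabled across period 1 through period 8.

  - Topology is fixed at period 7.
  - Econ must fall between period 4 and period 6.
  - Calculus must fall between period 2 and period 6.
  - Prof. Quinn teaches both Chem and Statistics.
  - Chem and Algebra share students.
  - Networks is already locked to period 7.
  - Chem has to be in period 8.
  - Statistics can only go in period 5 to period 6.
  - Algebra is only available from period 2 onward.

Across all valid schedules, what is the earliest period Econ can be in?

period 4

Econ is available from period 4; Econ's own window allows nothing later than period 6.
Econ at period 4 is achievable: Chem=period 8; Topology=period 7; Crypto=period 1; Econ=period 4; Calculus=period 2; Algebra=period 2; Statistics=period 5; Networks=period 7.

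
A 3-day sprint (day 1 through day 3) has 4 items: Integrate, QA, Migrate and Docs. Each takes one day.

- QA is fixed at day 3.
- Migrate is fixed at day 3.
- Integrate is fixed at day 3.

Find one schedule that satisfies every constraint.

QA -> day 3; Migrate -> day 3; Docs -> day 1; Integrate -> day 3

Checking: Integrate=day 3 in [day 3,day 3]; Migrate=day 3 in [day 3,day 3]; QA=day 3 in [day 3,day 3].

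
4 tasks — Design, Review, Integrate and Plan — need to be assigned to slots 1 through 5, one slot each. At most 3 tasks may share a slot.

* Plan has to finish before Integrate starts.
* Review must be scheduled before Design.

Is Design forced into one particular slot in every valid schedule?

Design can be 2 (e.g. Integrate in 2; Review in 1; Plan in 1; Design in 2) or 3 (e.g. Plan in 1, Review in 1, Integrate in 2, Design in 3).

No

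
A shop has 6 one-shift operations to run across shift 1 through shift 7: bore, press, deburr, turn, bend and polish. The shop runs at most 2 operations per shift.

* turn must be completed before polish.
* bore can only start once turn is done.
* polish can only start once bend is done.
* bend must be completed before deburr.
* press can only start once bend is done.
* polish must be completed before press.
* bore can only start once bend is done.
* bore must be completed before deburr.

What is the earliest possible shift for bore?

Precedence pushes bore to at least shift 2; downstream work caps bore at shift 6.
bore at shift 2 is achievable: turn=shift 1; bend=shift 1; deburr=shift 3; polish=shift 2; bore=shift 2; press=shift 3.

shift 2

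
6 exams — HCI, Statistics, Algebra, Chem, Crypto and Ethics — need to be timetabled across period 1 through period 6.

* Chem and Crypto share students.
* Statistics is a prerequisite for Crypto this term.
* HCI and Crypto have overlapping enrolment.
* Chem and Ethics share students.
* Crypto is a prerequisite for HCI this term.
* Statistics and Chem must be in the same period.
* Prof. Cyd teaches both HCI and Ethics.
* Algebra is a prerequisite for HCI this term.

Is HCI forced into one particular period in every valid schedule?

No

HCI can be period 3 (e.g. HCI -> period 3, Crypto -> period 2, Chem -> period 1, Ethics -> period 2, Algebra -> period 1, Statistics -> period 1) or period 4 (e.g. Chem in period 1; HCI in period 4; Crypto in period 2; Statistics in period 1; Ethics in period 2; Algebra in period 1).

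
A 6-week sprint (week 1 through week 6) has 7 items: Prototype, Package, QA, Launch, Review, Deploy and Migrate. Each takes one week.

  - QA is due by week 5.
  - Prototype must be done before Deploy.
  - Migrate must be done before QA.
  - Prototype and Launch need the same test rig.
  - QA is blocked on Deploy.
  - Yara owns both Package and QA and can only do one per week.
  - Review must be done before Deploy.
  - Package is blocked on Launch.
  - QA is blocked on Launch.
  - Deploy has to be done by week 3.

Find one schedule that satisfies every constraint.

Deploy=week 2, Prototype=week 1, QA=week 3, Review=week 1, Launch=week 2, Migrate=week 1, Package=week 4

Checking: Deploy(week 2) before QA(week 3); Prototype(week 1) before Deploy(week 2); Launch(week 2) before Package(week 4); Review(week 1) before Deploy(week 2); Migrate(week 1) before QA(week 3); Launch(week 2) before QA(week 3); Prototype(week 1) != Launch(week 2); Package(week 4) != QA(week 3); QA=week 3 in [week 1,week 5]; Deploy=week 2 in [week 1,week 3].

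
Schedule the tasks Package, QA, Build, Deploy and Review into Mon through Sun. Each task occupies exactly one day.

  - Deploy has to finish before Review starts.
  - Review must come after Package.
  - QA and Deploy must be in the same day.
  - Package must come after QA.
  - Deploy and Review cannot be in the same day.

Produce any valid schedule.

Build in Mon; QA in Mon; Package in Tue; Review in Wed; Deploy in Mon

Checking: Package(Tue) before Review(Wed); QA(Mon) before Package(Tue); Deploy(Mon) before Review(Wed); Deploy(Mon) != Review(Wed); QA = Deploy = Mon.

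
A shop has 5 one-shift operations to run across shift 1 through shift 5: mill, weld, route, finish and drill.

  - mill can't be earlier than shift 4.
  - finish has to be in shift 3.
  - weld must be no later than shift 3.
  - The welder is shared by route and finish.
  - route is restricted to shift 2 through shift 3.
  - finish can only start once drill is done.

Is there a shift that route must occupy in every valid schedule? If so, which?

route's window is shift 2–shift 3.
finish is fixed at shift 3, and route can't share a shift with finish.
So route must be shift 2.

shift 2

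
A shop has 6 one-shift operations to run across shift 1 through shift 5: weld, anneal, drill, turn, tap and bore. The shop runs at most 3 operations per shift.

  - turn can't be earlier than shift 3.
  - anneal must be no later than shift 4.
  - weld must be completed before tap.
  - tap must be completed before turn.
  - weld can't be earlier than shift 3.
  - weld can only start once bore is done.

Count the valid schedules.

Splitting on anneal: it can be shift 1 (10), shift 2 (10), shift 3 (10), shift 4 (10). Listing each branch's schedules as (weld, drill, turn, tap, bore) by shift number:
anneal=shift 1: (3,1,5,4,1) (3,1,5,4,2) (3,2,5,4,1) (3,2,5,4,2) (3,3,5,4,1) (3,3,5,4,2) (3,4,5,4,1) (3,4,5,4,2) (3,5,5,4,1) (3,5,5,4,2) — 10.
anneal=shift 2: (3,1,5,4,1) (3,1,5,4,2) (3,2,5,4,1) (3,2,5,4,2) (3,3,5,4,1) (3,3,5,4,2) (3,4,5,4,1) (3,4,5,4,2) (3,5,5,4,1) (3,5,5,4,2) — 10.
anneal=shift 3: (3,1,5,4,1) (3,1,5,4,2) (3,2,5,4,1) (3,2,5,4,2) (3,3,5,4,1) (3,3,5,4,2) (3,4,5,4,1) (3,4,5,4,2) (3,5,5,4,1) (3,5,5,4,2) — 10.
anneal=shift 4: (3,1,5,4,1) (3,1,5,4,2) (3,2,5,4,1) (3,2,5,4,2) (3,3,5,4,1) (3,3,5,4,2) (3,4,5,4,1) (3,4,5,4,2) (3,5,5,4,1) (3,5,5,4,2) — 10.
Summing: 10 + 10 + 10 + 10 = 40.

40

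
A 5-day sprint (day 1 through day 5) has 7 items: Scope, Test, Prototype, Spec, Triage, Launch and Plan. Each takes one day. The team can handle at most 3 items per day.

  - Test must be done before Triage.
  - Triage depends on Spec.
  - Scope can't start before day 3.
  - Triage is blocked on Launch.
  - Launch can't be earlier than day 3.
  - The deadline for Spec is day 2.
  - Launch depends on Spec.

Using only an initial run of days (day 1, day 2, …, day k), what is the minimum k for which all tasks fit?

The precedence chain requires at least 3 distinct days.
With at most 3 per day and 7 tasks, at least 3 days are needed.
Propagating the time windows through the other constraints, Triage can't land before day 4, so the schedule must run through at least day 4.
4 works (last occupied day: day 4): for example Test=day 1; Triage=day 4; Prototype=day 1; Scope=day 3; Spec=day 1; Plan=day 2; Launch=day 3.

4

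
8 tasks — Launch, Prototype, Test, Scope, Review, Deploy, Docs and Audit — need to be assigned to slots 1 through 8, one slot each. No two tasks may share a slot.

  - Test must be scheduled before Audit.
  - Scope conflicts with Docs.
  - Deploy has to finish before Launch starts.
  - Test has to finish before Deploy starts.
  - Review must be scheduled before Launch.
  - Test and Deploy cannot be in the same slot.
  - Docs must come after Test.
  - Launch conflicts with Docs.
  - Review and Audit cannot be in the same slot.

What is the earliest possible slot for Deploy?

Precedence pushes Deploy to at least 2; downstream work caps Deploy at 7.
Deploy at 2 is achievable: Docs in 5, Review in 3, Test in 1, Launch in 4, Prototype in 7, Deploy in 2, Audit in 6, Scope in 8.

2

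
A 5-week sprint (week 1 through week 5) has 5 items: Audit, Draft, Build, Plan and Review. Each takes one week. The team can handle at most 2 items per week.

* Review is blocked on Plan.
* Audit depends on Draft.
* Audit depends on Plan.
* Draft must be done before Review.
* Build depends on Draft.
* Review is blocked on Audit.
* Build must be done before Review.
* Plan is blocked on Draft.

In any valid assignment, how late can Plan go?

Precedence pushes Plan to at least week 2; downstream work caps Plan at week 3.
Plan at week 3 is achievable: Review in week 5; Audit in week 4; Draft in week 1; Build in week 2; Plan in week 3.

week 3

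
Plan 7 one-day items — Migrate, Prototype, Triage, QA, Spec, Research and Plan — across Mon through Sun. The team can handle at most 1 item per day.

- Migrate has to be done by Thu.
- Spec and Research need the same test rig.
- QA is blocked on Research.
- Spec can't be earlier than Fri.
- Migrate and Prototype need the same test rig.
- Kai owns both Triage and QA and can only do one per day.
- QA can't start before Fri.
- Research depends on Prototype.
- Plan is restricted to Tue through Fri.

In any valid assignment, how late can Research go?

Sat

Precedence pushes Research to at least Tue; downstream work caps Research at Sat.
Research at Sat is achievable: Migrate=Mon, Plan=Tue, Research=Sat, Triage=Thu, Spec=Fri, Prototype=Wed, QA=Sun.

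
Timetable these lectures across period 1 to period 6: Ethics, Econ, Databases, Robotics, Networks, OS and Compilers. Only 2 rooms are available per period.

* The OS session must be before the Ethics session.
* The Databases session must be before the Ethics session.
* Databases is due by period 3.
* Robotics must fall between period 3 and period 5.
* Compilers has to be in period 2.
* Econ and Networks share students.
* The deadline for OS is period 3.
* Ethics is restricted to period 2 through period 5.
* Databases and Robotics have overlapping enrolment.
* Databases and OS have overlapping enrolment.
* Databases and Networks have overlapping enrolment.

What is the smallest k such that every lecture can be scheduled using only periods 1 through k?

4

The precedence chain requires at least 2 distinct periods.
With at most 2 per period and 7 lectures, at least 4 periods are needed.
Robotics can't be placed before period 3, so the schedule must run through at least period 3.
4 works (last occupied period: period 4): for example Networks in period 4, Ethics in period 3, Databases in period 1, Robotics in period 3, OS in period 2, Econ in period 1, Compilers in period 2.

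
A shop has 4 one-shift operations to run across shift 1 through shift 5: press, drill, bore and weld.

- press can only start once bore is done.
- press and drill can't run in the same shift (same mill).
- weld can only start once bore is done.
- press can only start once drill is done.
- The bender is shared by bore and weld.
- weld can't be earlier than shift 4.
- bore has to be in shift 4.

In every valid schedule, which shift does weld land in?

weld's window is shift 4–shift 5.
bore is fixed at shift 4, and weld can't share a shift with bore.
So weld must be shift 5.

shift 5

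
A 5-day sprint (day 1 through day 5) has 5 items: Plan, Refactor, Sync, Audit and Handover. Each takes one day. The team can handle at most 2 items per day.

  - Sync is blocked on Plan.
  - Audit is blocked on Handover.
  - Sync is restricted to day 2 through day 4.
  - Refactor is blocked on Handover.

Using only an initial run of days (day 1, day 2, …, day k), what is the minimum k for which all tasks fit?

3

The precedence chain requires at least 2 distinct days.
With at most 2 per day and 5 tasks, at least 3 days are needed.
3 works (last occupied day: day 3): for example Handover in day 1; Sync in day 2; Refactor in day 2; Plan in day 1; Audit in day 3.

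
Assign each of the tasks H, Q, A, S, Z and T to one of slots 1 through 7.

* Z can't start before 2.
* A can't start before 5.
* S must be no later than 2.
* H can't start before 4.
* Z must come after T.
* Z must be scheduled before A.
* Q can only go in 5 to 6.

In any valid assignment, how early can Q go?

Q is available from 5; Q's own window allows nothing later than 6.
Q at 5 is achievable: Z=2; T=1; H=4; S=1; A=5; Q=5.

5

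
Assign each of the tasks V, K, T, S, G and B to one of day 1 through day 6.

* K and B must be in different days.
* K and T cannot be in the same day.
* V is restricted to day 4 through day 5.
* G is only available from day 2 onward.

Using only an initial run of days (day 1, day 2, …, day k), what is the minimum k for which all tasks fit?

V can't be placed before day 4, so the schedule must run through at least day 4.
4 works (last occupied day: day 4): for example T -> day 2, B -> day 2, S -> day 1, G -> day 2, V -> day 4, K -> day 1.

4 days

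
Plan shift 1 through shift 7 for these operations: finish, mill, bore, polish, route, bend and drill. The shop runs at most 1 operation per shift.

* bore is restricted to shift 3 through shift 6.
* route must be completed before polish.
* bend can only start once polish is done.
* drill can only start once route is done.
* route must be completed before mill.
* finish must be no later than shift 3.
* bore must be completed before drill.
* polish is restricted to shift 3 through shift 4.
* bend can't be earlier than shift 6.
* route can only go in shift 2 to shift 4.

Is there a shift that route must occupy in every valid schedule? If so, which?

Route is available from shift 2; route's own window allows nothing later than shift 4; downstream work caps route at shift 3.
So route is pinned to shift 2.

shift 2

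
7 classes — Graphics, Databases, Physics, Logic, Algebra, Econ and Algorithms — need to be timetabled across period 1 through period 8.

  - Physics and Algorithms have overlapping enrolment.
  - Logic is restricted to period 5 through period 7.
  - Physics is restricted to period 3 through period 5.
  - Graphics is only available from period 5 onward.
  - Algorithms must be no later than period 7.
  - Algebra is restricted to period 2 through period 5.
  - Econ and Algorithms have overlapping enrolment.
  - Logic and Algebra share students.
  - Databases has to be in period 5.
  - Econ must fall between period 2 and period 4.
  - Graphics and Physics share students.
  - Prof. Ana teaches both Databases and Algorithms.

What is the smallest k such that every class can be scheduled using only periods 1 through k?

5 periods

Graphics can't be placed before period 5, so the schedule must run through at least period 5.
5 works (last occupied period: period 5): for example Physics in period 3; Econ in period 2; Logic in period 5; Databases in period 5; Algebra in period 2; Graphics in period 5; Algorithms in period 1.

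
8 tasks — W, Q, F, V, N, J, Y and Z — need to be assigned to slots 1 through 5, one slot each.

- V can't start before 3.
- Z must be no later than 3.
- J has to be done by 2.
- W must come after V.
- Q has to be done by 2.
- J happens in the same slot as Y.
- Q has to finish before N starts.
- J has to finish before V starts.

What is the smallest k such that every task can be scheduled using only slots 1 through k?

4

The precedence chain requires at least 3 distinct slots.
Propagating the time windows through the other constraints, W can't land before 4, so the schedule must run through at least slot 4.
4 works (last occupied slot: 4): for example W in 4; F in 1; Z in 1; J in 1; N in 2; Y in 1; Q in 1; V in 3.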